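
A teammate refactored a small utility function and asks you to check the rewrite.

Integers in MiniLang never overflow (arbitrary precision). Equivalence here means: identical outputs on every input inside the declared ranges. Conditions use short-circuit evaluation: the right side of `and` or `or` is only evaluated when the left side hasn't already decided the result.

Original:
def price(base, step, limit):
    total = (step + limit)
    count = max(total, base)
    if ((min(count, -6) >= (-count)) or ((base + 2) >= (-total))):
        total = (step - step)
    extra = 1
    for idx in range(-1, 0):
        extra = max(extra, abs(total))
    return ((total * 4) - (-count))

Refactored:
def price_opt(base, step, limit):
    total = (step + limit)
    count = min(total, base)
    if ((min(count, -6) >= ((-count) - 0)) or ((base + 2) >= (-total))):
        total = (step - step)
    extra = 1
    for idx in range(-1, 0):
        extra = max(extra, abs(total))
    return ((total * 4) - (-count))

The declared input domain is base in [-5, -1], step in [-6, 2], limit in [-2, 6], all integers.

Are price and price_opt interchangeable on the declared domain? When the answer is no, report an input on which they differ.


Take base=-5, step=-6, limit=-2.
price: total becomes -8; next count becomes -5; next ((min(count, -6) >= (-count)) or ((base + 2) >= (-total))) evaluates to false; next extra becomes 1; next at idx=-1:; next extra becomes 8; next final value -37
price_opt: total becomes -8; next count becomes -8; next ((min(count, -6) >= ((-count) - 0)) or ((base + 2) >= (-total))) evaluates to false; next extra becomes 1; next at idx=-1:; next extra becomes 8; next final value -40
-37 against -40: the behavior changed.
verdict: not equivalent; witness: base=-5, step=-6, limit=-2


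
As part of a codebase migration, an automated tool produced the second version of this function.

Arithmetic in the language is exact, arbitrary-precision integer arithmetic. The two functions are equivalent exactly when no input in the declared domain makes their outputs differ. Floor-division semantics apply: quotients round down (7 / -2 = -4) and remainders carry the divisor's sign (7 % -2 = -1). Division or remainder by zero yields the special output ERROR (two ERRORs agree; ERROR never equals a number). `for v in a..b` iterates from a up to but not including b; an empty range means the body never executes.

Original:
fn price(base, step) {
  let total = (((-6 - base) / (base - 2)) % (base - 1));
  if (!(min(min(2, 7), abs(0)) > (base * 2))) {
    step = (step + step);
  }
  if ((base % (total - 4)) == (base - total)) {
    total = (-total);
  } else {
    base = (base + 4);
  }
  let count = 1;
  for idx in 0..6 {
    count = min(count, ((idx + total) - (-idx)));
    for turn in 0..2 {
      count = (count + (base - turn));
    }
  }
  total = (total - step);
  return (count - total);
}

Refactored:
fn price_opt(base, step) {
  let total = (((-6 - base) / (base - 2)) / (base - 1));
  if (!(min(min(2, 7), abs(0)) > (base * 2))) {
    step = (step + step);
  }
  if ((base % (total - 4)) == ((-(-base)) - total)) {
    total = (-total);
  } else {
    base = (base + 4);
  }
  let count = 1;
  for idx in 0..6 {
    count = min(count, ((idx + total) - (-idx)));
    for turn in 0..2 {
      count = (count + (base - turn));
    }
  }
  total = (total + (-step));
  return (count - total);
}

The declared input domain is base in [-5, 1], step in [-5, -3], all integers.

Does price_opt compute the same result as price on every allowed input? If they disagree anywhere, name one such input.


Evaluate both at base=0, step=-5.
price: total=0, then (!(min(min(2, 7), abs(0)) > (base * 2))) is true, then step=-10, then ((base % (total - 4)) == (base - total)) is true, then total=0, then count=1, then (idx=0), then count=0, then (turn=0), then count=0, then (turn=1), then count=-1, then (idx=1), then count=-1, then (turn=0), then count=-1, then (turn=1), then count=-2, then (idx=2), then count=-2, then (turn=0), then count=-2, then (turn=1), then count=-3, then (idx=3), then count=-3, then (turn=0), then count=-3, then (turn=1), then count=-4, then (idx=4), then count=-4, then (turn=0), then count=-4, then (turn=1), then count=-5, then (idx=5), then count=-5, then (turn=0), then count=-5, then (turn=1), then count=-6, then total=10, then returns -16
price_opt: total=-3, then (!(min(min(2, 7), abs(0)) > (base * 2))) is true, then step=-10, then ((base % (total - 4)) == ((-(-base)) - total)) is false, then base=4, then count=1, then (idx=0), then count=-3, then (turn=0), then count=1, then (turn=1), then count=4, then (idx=1), then count=-1, then (turn=0), then count=3, then (turn=1), then count=6, then (idx=2), then count=1, then (turn=0), then count=5, then (turn=1), then count=8, then (idx=3), then count=3, then (turn=0), then count=7, then (turn=1), then count=10, then (idx=4), then count=5, then (turn=0), then count=9, then (turn=1), then count=12, then (idx=5), then count=7, then (turn=0), then count=11, then (turn=1), then count=14, then total=7, then returns 7
-16 against 7: the behavior changed.
verdict: not equivalent; witness: base=0, step=-5


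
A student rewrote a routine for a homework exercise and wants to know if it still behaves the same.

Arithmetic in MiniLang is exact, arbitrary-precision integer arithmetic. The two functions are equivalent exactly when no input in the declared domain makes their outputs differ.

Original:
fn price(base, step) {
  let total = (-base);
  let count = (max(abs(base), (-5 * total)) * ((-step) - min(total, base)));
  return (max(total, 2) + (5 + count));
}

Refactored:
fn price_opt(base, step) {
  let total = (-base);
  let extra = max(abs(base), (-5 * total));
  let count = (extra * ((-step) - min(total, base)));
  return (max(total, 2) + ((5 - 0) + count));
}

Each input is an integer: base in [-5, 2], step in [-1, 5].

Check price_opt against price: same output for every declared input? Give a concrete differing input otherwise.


Reading the diff, among the changes: constant usage differs; and arithmetic usage differs; and statement counts differ; and local variable names differ.
As a probe, take base=-5, step=4: price runs total := 5 | count := 5 | result 15; price_opt runs total := 5 | extra := 5 | count := 5 | result 15; both end at 15.
Checked all 56 inputs in the declared domain: the outputs agree on every one.
verdict: equivalent


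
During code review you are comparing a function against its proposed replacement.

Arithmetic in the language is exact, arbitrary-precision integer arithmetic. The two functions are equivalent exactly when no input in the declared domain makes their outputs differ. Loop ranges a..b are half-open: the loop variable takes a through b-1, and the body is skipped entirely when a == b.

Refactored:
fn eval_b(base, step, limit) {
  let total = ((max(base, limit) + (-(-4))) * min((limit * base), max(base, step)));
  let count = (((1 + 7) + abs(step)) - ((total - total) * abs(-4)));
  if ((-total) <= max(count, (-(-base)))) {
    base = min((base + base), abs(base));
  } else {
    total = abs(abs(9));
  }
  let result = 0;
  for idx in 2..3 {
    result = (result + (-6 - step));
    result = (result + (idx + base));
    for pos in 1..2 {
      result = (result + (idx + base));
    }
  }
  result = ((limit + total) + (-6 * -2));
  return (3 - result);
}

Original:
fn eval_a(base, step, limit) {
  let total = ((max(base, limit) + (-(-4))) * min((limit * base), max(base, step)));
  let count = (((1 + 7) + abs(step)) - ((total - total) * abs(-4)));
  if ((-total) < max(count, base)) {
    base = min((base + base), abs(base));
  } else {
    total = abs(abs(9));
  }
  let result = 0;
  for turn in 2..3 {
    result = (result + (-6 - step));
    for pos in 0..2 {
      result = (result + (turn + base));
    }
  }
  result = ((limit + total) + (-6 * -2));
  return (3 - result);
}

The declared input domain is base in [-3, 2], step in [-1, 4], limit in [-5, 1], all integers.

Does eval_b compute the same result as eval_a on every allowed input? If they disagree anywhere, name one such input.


Run the pair on base=-2, step=2, limit=1.
eval_a: total=-10, then count=10, then ((-total) < max(count, base)) is false, then total=9, then result=0, then (turn=2), then result=-8, then (pos=0), then result=-8, then (pos=1), then result=-8, then result=22, then returns -19
eval_b: total=-10, then count=10, then ((-total) <= max(count, (-(-base)))) is true, then base=-4, then result=0, then (idx=2), then result=-8, then result=-10, then (pos=1), then result=-12, then result=3, then returns 0
-19 and 0 differ, so these are not the same function on this domain.
verdict: not equivalent; witness: base=-2, step=2, limit=1


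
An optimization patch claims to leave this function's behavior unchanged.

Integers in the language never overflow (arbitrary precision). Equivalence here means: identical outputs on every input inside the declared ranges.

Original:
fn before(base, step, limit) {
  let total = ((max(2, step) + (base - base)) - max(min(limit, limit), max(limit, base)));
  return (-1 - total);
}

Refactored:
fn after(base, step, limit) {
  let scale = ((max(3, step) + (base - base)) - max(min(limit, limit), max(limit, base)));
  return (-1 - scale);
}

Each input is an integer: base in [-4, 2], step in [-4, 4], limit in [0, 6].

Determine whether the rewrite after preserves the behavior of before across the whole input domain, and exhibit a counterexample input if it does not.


Take base=-4, step=-4, limit=0.
before: total=2, then returns -3
after: scale=3, then returns -4
-3 != -4, so the rewrite changes behavior.
verdict: not equivalent; witness: base=-4, step=-4, limit=0


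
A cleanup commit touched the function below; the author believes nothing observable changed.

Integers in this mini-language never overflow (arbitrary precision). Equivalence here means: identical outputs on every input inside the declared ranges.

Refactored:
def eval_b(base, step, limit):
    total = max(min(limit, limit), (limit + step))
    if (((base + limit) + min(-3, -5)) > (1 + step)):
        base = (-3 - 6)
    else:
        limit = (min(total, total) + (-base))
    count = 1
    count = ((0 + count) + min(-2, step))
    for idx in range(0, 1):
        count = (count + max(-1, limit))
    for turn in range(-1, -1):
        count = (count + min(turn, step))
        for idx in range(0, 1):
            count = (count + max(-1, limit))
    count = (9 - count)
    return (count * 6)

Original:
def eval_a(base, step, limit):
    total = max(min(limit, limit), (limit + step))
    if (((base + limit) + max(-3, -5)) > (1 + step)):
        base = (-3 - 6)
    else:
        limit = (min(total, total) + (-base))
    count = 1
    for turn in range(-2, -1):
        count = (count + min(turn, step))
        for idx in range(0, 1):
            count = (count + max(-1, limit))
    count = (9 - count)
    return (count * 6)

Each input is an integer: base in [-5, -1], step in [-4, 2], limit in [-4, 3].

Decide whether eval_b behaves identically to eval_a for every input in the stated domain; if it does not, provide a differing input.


On input base=-2, step=-4, limit=3, eval_a returns 54 while eval_b returns 42.
verdict: not equivalent; witness: base=-2, step=-4, limit=3


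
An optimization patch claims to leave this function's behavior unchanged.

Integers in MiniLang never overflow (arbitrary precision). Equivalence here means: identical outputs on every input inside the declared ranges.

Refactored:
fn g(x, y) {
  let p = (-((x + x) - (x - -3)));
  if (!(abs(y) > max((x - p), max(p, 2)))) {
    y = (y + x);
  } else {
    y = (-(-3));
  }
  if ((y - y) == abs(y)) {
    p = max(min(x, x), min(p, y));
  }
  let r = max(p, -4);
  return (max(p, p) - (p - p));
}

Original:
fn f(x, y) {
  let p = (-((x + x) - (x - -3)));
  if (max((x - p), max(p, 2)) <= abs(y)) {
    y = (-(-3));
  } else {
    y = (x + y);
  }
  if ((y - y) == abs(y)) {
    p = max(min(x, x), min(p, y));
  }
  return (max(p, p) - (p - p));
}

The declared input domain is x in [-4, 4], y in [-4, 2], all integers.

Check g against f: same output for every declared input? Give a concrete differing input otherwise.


Try x=2, y=-2.
f: p=1, then (max((x - p), max(p, 2)) <= abs(y)) is true, then y=3, then ((y - y) == abs(y)) is false, then returns 1
g: p=1, then (!(abs(y) > max((x - p), max(p, 2)))) is true, then y=0, then ((y - y) == abs(y)) is true, then p=2, then r=2, then returns 2
1 against 2: the behavior changed.
verdict: not equivalent; witness: x=2, y=-2


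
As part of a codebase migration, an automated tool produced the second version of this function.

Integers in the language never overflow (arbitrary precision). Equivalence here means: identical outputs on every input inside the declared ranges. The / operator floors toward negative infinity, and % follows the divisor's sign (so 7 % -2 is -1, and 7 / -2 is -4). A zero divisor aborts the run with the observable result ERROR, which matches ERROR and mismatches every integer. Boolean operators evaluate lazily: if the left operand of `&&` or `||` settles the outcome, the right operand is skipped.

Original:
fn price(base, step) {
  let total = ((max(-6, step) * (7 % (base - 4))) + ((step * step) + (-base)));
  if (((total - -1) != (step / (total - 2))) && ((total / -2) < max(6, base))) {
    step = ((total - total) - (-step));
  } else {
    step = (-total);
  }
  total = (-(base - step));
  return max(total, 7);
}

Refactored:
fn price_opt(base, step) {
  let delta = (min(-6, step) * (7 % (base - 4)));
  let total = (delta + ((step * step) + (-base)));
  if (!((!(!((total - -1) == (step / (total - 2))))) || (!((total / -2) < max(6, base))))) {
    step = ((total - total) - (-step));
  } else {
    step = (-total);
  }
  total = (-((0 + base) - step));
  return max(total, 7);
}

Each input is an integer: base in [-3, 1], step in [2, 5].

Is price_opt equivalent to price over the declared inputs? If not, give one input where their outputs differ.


Not equivalent: base=-2, step=5 separates them (ERROR vs 7).
price: total := 2 | divide-by-zero, output ERROR
price_opt: delta := 30 | total := 57 | (!((!(!((total - -1) == (step / (total - 2))))) || (!((total / -2) < max(6, base))))): true | step := 5 | total := 7 | result 7
verdict: not equivalent; witness: base=-2, step=5


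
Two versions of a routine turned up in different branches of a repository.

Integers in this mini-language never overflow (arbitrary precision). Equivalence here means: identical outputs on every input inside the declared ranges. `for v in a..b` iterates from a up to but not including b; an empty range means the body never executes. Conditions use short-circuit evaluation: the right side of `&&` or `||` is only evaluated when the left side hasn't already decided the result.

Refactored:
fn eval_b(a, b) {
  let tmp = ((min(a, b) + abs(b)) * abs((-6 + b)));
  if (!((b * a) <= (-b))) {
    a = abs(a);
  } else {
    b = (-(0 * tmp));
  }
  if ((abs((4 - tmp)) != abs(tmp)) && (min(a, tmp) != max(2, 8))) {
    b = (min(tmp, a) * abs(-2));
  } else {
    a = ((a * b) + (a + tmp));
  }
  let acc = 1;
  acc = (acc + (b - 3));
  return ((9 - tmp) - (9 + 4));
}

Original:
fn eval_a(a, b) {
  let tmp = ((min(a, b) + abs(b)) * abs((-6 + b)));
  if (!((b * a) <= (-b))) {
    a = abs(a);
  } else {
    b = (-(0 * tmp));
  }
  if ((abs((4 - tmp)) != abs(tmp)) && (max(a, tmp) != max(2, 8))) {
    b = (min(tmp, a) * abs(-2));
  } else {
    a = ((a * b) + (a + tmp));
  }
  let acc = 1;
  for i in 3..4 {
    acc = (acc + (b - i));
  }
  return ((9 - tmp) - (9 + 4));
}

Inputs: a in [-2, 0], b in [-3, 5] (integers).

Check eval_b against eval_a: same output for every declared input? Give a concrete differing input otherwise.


Equivalent. Although `max(a, tmp)` became `min(a, tmp)`, no input in the stated domain can expose it.
Every one of the 27 inputs gives matching results.
Spot check at a=-2, b=3 — eval_a: tmp = 3; (!((b * a) <= (-b))) -> false; b = 0; ((abs((4 - tmp)) != abs(tmp)) && (max(a, tmp) != max(2, 8))) -> true; b = -4; acc = 1; [i=3]; acc = -6; return -7. eval_b: tmp = 3; (!((b * a) <= (-b))) -> false; b = 0; ((abs((4 - tmp)) != abs(tmp)) && (min(a, tmp) != max(2, 8))) -> true; b = -4; acc = 1; acc = -6; return -7. Both give -7.
verdict: equivalent


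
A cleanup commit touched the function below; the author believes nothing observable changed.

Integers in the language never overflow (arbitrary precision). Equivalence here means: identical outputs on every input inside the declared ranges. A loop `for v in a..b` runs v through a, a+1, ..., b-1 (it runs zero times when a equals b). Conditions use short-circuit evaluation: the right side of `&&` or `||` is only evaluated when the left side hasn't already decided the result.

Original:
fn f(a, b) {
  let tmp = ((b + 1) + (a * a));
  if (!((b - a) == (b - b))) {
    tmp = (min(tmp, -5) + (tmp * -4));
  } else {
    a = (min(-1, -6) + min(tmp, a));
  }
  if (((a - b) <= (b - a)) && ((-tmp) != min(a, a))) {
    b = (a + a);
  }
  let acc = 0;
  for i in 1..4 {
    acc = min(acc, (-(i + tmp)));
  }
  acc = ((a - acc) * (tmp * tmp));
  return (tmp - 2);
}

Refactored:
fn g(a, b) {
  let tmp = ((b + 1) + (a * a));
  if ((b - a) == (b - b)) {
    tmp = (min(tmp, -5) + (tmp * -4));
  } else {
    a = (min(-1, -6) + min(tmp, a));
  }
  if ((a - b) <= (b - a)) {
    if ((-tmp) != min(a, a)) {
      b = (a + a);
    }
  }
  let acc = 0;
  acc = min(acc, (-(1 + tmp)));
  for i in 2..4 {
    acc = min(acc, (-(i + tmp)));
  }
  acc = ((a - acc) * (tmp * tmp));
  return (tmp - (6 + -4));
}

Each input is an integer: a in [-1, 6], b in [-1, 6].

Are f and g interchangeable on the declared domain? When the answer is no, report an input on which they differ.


Not equivalent: a=-1, b=-1 separates them (-1 vs -11).
f: tmp = 1; (!((b - a) == (b - b))) -> false; a = -7; (((a - b) <= (b - a)) && ((-tmp) != min(a, a))) -> true; b = -14; acc = 0; [i=1]; acc = -2; [i=2]; acc = -3; [i=3]; acc = -4; acc = -3; return -1
g: tmp = 1; ((b - a) == (b - b)) -> true; tmp = -9; ((a - b) <= (b - a)) -> true; ((-tmp) != min(a, a)) -> true; b = -2; acc = 0; acc = 0; [i=2]; acc = 0; [i=3]; acc = 0; acc = -81; return -11
verdict: not equivalent; witness: a=-1, b=-1


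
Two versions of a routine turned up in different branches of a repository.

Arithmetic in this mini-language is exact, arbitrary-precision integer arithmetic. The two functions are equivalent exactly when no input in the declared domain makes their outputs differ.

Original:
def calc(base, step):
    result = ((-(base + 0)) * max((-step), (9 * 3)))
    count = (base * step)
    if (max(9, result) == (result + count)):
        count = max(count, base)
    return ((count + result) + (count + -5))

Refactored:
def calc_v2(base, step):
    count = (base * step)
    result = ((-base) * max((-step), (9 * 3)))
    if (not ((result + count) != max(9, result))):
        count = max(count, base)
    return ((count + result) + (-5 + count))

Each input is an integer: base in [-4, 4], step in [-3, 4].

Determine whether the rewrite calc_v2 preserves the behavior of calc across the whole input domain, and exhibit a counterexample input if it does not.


Reading the diff, among the changes: arithmetic usage differs, plus comparison usage differs, plus boolean connective usage differs, plus constant usage differs.
Tracing base=-3, step=-3: calc: result = 81; count = 9; (max(9, result) == (result + count)) -> false; return 94 | calc_v2: count = 9; result = 81; (not ((result + count) != max(9, result))) -> false; return 94 — matching result 94.
Checked all 72 inputs in the declared domain: the outputs agree on every one.
verdict: equivalent


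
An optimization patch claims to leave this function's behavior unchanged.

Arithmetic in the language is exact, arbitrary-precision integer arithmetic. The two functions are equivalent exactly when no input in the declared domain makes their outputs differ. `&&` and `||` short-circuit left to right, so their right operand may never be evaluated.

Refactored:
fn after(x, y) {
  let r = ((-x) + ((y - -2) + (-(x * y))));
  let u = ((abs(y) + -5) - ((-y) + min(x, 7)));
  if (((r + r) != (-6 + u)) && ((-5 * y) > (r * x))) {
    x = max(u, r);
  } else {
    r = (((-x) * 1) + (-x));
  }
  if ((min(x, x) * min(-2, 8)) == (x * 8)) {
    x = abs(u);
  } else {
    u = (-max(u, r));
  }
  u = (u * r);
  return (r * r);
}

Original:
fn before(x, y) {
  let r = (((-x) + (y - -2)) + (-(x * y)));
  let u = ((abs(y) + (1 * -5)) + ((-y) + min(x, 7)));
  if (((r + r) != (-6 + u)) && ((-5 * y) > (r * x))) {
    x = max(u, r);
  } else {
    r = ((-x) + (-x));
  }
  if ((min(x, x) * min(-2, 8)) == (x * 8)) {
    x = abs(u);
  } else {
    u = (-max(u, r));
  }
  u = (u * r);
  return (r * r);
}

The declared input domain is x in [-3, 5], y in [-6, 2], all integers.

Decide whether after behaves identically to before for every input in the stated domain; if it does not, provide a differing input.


At x=-1, y=-4: before gives 25, after gives 4.
verdict: not equivalent; witness: x=-1, y=-4


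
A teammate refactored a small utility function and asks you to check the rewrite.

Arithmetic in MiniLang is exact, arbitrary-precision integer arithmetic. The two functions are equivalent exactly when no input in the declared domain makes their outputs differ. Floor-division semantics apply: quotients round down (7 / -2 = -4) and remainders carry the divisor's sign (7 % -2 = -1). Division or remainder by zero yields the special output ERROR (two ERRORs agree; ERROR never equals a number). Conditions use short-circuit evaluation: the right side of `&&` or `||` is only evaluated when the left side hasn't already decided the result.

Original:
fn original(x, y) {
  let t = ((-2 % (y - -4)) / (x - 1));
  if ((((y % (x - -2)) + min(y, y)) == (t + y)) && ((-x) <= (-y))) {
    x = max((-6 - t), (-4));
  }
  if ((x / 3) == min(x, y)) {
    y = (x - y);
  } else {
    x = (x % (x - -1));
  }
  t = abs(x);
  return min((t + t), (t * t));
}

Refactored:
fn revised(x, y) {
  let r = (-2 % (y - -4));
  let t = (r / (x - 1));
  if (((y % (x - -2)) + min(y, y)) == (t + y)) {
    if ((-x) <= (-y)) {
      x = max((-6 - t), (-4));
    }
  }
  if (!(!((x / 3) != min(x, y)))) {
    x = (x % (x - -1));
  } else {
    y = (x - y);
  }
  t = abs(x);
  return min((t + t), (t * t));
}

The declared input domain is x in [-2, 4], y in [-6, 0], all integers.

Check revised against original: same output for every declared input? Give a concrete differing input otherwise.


Side by side, the visible changes include: branching structure differs; also boolean connective usage differs; also comparison usage differs; also statement counts differ; also local variable names differ.
One worked example (x=0, y=-3) — original: t = 0; ((((y % (x - -2)) + min(y, y)) == (t + y)) && ((-x) <= (-y))) -> false; ((x / 3) == min(x, y)) -> false; x = 0; t = 0; return 0; revised: r = 0; t = 0; (((y % (x - -2)) + min(y, y)) == (t + y)) -> false; (!(!((x / 3) != min(x, y)))) -> true; x = 0; t = 0; return 0; agreement on 0.
Checked all 49 inputs in the declared domain: the outputs agree on every one.
verdict: equivalent


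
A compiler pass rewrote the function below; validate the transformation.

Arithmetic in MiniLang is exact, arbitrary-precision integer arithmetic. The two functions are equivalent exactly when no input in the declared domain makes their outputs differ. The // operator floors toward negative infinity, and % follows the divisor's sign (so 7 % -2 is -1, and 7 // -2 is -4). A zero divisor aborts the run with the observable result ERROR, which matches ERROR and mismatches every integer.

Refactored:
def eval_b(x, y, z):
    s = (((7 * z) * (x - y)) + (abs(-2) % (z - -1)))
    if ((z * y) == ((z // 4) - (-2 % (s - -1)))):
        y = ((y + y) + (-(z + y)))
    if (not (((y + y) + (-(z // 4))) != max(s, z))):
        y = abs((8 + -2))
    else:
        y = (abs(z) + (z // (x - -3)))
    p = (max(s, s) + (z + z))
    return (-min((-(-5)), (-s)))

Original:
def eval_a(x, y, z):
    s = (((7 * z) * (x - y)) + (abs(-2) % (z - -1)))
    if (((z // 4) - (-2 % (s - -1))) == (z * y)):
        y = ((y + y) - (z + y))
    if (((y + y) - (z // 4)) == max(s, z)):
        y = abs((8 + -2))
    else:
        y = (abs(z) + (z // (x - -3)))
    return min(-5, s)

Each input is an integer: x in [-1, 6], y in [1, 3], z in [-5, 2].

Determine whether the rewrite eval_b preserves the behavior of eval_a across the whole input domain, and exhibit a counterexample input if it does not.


Evaluate both at x=-1, y=1, z=-5.
eval_a: s = 68; (((z // 4) - (-2 % (s - -1))) == (z * y)) -> false; (((y + y) - (z // 4)) == max(s, z)) -> false; y = 2; return -5
eval_b: s = 68; ((z * y) == ((z // 4) - (-2 % (s - -1)))) -> false; (not (((y + y) + (-(z // 4))) != max(s, z))) -> false; y = 2; p = 58; return 68
-5 vs 68 — the two versions disagree here.
verdict: not equivalent; witness: x=-1, y=1, z=-5


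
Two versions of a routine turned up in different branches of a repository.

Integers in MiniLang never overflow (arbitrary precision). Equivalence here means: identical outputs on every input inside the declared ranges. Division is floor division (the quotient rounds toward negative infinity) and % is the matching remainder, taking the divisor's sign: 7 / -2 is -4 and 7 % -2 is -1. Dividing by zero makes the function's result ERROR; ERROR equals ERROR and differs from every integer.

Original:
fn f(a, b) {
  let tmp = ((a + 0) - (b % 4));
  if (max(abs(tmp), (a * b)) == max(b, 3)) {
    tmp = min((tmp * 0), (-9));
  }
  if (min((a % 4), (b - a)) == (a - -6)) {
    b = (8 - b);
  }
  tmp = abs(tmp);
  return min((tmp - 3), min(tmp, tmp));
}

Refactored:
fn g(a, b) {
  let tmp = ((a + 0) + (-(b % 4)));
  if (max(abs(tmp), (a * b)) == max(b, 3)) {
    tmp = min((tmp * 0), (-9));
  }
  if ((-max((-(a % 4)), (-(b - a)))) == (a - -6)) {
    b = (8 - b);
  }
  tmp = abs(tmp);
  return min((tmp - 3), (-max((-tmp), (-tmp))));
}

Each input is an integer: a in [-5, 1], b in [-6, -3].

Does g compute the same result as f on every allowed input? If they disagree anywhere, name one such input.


This is a faithful refactor — min/max/abs usage differs, and arithmetic usage differs, but the computed results match everywhere.
Tracing a=-4, b=-6: f: tmp=-6, then (max(abs(tmp), (a * b)) == max(b, 3)) is false, then (min((a % 4), (b - a)) == (a - -6)) is false, then tmp=6, then returns 3 | g: tmp=-6, then (max(abs(tmp), (a * b)) == max(b, 3)) is false, then ((-max((-(a % 4)), (-(b - a)))) == (a - -6)) is false, then tmp=6, then returns 3 — matching result 3.
An exhaustive pass over the 28 declared inputs shows identical outputs.
verdict: equivalent


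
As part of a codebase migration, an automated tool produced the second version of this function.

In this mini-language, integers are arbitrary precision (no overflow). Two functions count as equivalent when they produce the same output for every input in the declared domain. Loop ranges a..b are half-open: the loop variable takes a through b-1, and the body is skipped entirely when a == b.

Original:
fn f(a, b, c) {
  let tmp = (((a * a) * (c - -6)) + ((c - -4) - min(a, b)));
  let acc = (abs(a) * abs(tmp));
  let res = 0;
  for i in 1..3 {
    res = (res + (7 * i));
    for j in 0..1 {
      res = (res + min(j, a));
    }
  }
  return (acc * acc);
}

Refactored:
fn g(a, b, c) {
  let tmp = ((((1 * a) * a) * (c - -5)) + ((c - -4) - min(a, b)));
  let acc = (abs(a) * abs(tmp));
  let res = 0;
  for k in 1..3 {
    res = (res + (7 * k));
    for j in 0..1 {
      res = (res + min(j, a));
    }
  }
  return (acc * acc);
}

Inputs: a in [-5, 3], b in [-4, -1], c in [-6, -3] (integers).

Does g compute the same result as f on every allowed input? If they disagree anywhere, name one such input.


There is a counterexample at a=-5, b=-4, c=-6: 225 on one side, 12100 on the other.
f: tmp = 3; acc = 15; res = 0; [i=1]; res = 7; [j=0]; res = 2; [i=2]; res = 16; [j=0]; res = 11; return 225
g: tmp = -22; acc = 110; res = 0; [k=1]; res = 7; [j=0]; res = 2; [k=2]; res = 16; [j=0]; res = 11; return 12100
verdict: not equivalent; witness: a=-5, b=-4, c=-6


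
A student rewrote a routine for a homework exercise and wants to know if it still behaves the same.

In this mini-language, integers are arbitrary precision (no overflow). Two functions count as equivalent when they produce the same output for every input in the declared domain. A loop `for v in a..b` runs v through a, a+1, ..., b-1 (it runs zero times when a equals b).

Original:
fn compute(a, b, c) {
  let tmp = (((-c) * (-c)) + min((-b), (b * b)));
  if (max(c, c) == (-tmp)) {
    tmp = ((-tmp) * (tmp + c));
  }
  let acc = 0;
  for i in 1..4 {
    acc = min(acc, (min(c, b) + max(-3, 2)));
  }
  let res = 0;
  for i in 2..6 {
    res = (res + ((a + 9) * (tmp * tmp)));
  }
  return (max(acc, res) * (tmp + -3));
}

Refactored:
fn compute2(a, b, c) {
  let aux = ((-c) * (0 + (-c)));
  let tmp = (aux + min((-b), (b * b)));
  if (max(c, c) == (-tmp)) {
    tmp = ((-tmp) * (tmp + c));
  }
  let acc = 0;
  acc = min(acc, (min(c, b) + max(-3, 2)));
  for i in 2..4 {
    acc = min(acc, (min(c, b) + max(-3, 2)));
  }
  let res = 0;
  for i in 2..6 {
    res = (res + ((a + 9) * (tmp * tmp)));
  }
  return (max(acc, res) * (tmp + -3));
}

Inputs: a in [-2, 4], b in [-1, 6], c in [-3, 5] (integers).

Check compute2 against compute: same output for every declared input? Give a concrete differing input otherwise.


Behavior is preserved: although min/max/abs usage differs; loop structure differs; constant usage differs; statement counts differ; arithmetic usage differs; local variable names differ, the outputs never diverge.
One worked example (a=-1, b=3, c=5) — compute: tmp=22, then (max(c, c) == (-tmp)) is false, then acc=0, then (i=1), then acc=0, then (i=2), then acc=0, then (i=3), then acc=0, then res=0, then (i=2), then res=3872, then (i=3), then res=7744, then (i=4), then res=11616, then (i=5), then res=15488, then returns 294272; compute2: aux=25, then tmp=22, then (max(c, c) == (-tmp)) is false, then acc=0, then acc=0, then (i=2), then acc=0, then (i=3), then acc=0, then res=0, then (i=2), then res=3872, then (i=3), then res=7744, then (i=4), then res=11616, then (i=5), then res=15488, then returns 294272; agreement on 294272.
An exhaustive pass over the 504 declared inputs shows identical outputs.
verdict: equivalent


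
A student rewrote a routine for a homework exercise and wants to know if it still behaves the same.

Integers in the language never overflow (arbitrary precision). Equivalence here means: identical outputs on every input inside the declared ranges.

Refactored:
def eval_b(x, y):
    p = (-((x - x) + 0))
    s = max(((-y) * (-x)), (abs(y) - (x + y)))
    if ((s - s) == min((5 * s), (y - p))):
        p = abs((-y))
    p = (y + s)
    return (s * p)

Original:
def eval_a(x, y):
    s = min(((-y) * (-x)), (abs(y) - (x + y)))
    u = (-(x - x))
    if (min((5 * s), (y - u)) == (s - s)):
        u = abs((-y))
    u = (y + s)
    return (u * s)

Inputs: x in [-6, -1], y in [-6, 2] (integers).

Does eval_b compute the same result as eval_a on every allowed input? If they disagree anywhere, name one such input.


Consider the input x=-6, y=-6.
eval_a: s := 18 | u := 0 | (min((5 * s), (y - u)) == (s - s)): false | u := 12 | result 216
eval_b: p := 0 | s := 36 | ((s - s) == min((5 * s), (y - p))): false | p := 30 | result 1080
216 vs 1080 — the two versions disagree here.
verdict: not equivalent; witness: x=-6, y=-6


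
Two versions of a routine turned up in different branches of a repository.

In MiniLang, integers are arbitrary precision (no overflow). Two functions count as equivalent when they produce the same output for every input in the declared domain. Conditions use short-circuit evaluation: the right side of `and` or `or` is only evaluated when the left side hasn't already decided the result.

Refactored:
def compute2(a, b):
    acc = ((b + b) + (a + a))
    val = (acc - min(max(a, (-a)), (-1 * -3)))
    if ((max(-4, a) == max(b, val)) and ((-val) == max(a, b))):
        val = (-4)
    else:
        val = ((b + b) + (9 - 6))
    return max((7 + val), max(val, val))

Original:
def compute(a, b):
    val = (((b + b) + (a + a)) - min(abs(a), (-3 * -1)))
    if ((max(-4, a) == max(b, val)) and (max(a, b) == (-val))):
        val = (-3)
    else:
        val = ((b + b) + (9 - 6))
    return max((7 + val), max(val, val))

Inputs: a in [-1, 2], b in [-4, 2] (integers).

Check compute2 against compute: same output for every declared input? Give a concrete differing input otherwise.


Take a=0, b=0.
compute: val = 0; ((max(-4, a) == max(b, val)) and (max(a, b) == (-val))) -> true; val = -3; return 4
compute2: acc = 0; val = 0; ((max(-4, a) == max(b, val)) and ((-val) == max(a, b))) -> true; val = -4; return 3
4 and 3 differ, so these are not the same function on this domain.
verdict: not equivalent; witness: a=0, b=0


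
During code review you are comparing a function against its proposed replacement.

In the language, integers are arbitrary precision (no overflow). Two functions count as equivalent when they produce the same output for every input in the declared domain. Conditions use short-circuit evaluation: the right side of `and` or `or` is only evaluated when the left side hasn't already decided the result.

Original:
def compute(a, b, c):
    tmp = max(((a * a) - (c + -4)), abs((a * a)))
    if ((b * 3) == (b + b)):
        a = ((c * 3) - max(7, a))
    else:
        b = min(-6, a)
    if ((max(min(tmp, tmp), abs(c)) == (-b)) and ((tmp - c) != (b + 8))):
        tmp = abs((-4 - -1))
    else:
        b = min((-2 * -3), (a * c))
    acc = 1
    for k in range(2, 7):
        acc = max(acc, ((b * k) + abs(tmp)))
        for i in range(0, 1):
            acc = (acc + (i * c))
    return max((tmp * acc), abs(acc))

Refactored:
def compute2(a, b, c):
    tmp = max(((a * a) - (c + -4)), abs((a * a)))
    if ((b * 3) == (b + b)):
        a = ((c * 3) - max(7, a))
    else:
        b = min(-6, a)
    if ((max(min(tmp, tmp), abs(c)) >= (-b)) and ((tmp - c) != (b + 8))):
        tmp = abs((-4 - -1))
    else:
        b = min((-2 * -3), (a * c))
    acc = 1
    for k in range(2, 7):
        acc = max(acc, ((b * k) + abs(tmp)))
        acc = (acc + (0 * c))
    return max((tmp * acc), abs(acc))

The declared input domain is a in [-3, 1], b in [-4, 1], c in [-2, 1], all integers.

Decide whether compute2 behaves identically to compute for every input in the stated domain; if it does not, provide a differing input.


The rewrite breaks on a=-3, b=-4, c=-2, where the results are 765 and 3.
compute: tmp := 15 | ((b * 3) == (b + b)): false | b := -6 | ((max(min(tmp, tmp), abs(c)) == (-b)) and ((tmp - c) != (b + 8))): false | b := 6 | acc := 1 | iter k=2: | acc := 27 | iter i=0: | acc := 27 | iter k=3: | acc := 33 | iter i=0: | acc := 33 | iter k=4: | acc := 39 | iter i=0: | acc := 39 | iter k=5: | acc := 45 | iter i=0: | acc := 45 | iter k=6: | acc := 51 | iter i=0: | acc := 51 | result 765
compute2: tmp := 15 | ((b * 3) == (b + b)): false | b := -6 | ((max(min(tmp, tmp), abs(c)) >= (-b)) and ((tmp - c) != (b + 8))): true | tmp := 3 | acc := 1 | iter k=2: | acc := 1 | acc := 1 | iter k=3: | acc := 1 | acc := 1 | iter k=4: | acc := 1 | acc := 1 | iter k=5: | acc := 1 | acc := 1 | iter k=6: | acc := 1 | acc := 1 | result 3
verdict: not equivalent; witness: a=-3, b=-4, c=-2


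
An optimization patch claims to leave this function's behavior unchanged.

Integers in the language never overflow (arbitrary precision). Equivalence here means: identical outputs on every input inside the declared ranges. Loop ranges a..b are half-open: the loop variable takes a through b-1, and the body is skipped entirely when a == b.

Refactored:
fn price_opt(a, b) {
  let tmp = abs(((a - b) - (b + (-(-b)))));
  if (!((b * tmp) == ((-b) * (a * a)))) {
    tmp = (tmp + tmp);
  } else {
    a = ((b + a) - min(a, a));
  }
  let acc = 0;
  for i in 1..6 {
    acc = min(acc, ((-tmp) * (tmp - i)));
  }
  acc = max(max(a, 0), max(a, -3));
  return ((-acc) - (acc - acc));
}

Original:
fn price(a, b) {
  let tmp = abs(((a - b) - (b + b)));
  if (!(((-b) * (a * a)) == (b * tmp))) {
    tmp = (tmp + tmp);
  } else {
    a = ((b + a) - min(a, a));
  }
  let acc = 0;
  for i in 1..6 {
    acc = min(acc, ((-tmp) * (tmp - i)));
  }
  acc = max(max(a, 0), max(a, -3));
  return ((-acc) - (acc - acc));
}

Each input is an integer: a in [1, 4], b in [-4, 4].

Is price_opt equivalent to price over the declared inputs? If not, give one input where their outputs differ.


This is a faithful refactor — same computation, different form, but the computed results match everywhere.
As a probe, take a=1, b=3: price runs tmp := 8 | (!(((-b) * (a * a)) == (b * tmp))): true | tmp := 16 | acc := 0 | iter i=1: | acc := -240 | iter i=2: | acc := -240 | iter i=3: | acc := -240 | iter i=4: | acc := -240 | iter i=5: | acc := -240 | acc := 1 | result -1; price_opt runs tmp := 8 | (!((b * tmp) == ((-b) * (a * a)))): true | tmp := 16 | acc := 0 | iter i=1: | acc := -240 | iter i=2: | acc := -240 | iter i=3: | acc := -240 | iter i=4: | acc := -240 | iter i=5: | acc := -240 | acc := 1 | result -1; both end at -1.
Checked all 36 inputs in the declared domain: the outputs agree on every one.
verdict: equivalent


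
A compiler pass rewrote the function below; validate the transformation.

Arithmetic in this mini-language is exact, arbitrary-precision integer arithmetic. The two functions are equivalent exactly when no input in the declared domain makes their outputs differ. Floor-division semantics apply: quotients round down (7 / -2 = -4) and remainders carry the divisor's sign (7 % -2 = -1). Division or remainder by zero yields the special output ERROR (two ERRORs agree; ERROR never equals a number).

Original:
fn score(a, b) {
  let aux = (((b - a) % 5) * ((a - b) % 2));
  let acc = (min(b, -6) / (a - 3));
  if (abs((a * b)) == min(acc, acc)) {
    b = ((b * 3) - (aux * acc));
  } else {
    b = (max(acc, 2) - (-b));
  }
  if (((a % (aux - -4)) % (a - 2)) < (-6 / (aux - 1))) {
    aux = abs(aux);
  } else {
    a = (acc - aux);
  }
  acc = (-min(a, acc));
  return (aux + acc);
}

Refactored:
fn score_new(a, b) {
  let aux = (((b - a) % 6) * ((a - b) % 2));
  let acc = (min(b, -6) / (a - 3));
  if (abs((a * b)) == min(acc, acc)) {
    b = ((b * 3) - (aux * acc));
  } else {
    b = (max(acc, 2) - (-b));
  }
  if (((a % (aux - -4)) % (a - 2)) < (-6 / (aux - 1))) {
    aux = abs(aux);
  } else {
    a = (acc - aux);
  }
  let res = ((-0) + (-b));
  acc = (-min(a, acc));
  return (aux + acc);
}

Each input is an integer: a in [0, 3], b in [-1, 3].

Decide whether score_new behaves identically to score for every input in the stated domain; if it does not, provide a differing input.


Consider the input a=0, b=-1.
score: aux := 4 | acc := 2 | (abs((a * b)) == min(acc, acc)): false | b := 1 | (((a % (aux - -4)) % (a - 2)) < (-6 / (aux - 1))): false | a := -2 | acc := 2 | result 6
score_new: aux := 5 | acc := 2 | (abs((a * b)) == min(acc, acc)): false | b := 1 | (((a % (aux - -4)) % (a - 2)) < (-6 / (aux - 1))): false | a := -3 | res := -1 | acc := 3 | result 8
6 vs 8 — the two versions disagree here.
verdict: not equivalent; witness: a=0, b=-1


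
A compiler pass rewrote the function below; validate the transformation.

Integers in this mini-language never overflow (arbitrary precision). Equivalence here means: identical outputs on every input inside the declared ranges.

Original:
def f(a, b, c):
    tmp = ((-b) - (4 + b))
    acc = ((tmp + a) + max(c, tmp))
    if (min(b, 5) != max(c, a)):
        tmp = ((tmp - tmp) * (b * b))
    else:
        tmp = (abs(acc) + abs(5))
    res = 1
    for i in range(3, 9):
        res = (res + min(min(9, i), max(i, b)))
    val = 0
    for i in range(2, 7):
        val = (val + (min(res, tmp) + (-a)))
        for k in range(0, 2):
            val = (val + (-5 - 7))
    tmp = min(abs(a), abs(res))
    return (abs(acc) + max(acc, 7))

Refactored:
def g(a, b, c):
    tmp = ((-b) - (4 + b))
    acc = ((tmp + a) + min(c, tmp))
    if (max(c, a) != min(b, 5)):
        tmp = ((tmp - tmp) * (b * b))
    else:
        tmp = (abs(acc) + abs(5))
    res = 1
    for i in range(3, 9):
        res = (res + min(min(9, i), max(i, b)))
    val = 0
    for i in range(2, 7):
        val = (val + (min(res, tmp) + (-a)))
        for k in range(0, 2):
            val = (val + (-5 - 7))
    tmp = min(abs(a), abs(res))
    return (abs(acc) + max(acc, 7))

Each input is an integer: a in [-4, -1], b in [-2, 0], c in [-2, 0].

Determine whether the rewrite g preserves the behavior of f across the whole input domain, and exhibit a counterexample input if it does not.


Consider the input a=-4, b=-2, c=-2.
f: tmp becomes 0; next acc becomes -4; next (min(b, 5) != max(c, a)) evaluates to false; next tmp becomes 9; next res becomes 1; next at i=3:; next res becomes 4; next at i=4:; next res becomes 8; next at i=5:; next res becomes 13; next at i=6:; next res becomes 19; next at i=7:; next res becomes 26; next at i=8:; next res becomes 34; next val becomes 0; next at i=2:; next val becomes 13; next at k=0:; next val becomes 1; next at k=1:; next val becomes -11; next at i=3:; next val becomes 2; next at k=0:; next val becomes -10; next at k=1:; next val becomes -22; next at i=4:; next val becomes -9; next at k=0:; next val becomes -21; next at k=1:; next val becomes -33; next at i=5:; next val becomes -20; next at k=0:; next val becomes -32; next at k=1:; next val becomes -44; next at i=6:; next val becomes -31; next at k=0:; next val becomes -43; next at k=1:; next val becomes -55; next tmp becomes 4; next final value 11
g: tmp becomes 0; next acc becomes -6; next (max(c, a) != min(b, 5)) evaluates to false; next tmp becomes 11; next res becomes 1; next at i=3:; next res becomes 4; next at i=4:; next res becomes 8; next at i=5:; next res becomes 13; next at i=6:; next res becomes 19; next at i=7:; next res becomes 26; next at i=8:; next res becomes 34; next val becomes 0; next at i=2:; next val becomes 15; next at k=0:; next val becomes 3; next at k=1:; next val becomes -9; next at i=3:; next val becomes 6; next at k=0:; next val becomes -6; next at k=1:; next val becomes -18; next at i=4:; next val becomes -3; next at k=0:; next val becomes -15; next at k=1:; next val becomes -27; next at i=5:; next val becomes -12; next at k=0:; next val becomes -24; next at k=1:; next val becomes -36; next at i=6:; next val becomes -21; next at k=0:; next val becomes -33; next at k=1:; next val becomes -45; next tmp becomes 4; next final value 13
11 != 13, so the rewrite changes behavior.
verdict: not equivalent; witness: a=-4, b=-2, c=-2
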